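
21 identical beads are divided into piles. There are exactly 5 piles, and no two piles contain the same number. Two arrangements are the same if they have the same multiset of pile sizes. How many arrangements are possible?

The partitions of 21 that satisfy the conditions:
11, 4, 3, 2, 1
10, 5, 3, 2, 1
9, 6, 3, 2, 1
9, 5, 4, 2, 1
8, 7, 3, 2, 1
8, 6, 4, 2, 1
8, 5, 4, 3, 1
7, 6, 5, 2, 1
7, 6, 4, 3, 1
7, 5, 4, 3, 2
Counting gives 10.

10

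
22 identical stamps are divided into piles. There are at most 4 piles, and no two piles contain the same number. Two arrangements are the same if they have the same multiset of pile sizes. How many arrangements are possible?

75

Direct enumeration gives 75 partitions.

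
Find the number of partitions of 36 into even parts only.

Systematic enumeration (by largest part, then next-largest, …) yields 385.

385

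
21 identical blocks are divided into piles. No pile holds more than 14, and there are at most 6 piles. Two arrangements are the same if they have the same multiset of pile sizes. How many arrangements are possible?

A full systematic count gives 302.

302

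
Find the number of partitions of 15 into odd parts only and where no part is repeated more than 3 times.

13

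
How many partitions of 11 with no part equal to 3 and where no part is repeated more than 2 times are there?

The partitions of 11 that satisfy the conditions:
11
1, 10
2, 9
1, 1, 9
1, 2, 8
4, 7
2, 2, 7
1, 1, 2, 7
5, 6
1, 4, 6
1, 2, 2, 6
1, 5, 5
2, 4, 5
1, 1, 4, 5
1, 1, 2, 2, 5
1, 2, 4, 4

16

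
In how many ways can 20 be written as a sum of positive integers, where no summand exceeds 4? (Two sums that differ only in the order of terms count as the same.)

A full systematic count gives 108.

108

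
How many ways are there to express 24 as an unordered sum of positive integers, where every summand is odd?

Counting exhaustively, 122 partitions satisfy the conditions.

122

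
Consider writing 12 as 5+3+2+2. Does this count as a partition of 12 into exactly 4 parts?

The parts sum to 12, and the condition 'there are exactly 4 summands' holds.

Yes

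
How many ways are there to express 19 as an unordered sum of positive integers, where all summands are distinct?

54

There are too many to list fully; the first 12 (by largest part) are:
19
18+1
17+2
16+3
16+2+1
15+4
15+3+1
14+5
14+4+1
14+3+2
13+6
13+5+1
…and 42 more, for 54 total.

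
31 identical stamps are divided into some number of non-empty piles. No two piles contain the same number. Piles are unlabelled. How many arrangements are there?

340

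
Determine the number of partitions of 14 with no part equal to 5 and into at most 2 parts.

7

Enumerating:
14
13+1
12+2
11+3
10+4
8+6
7+7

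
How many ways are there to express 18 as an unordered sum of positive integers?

There are 385 such partitions.

385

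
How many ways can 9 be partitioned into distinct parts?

The partitions of 9 that satisfy the conditions:
9
8 + 1
7 + 2
6 + 3
6 + 2 + 1
5 + 4
5 + 3 + 1
4 + 3 + 2

8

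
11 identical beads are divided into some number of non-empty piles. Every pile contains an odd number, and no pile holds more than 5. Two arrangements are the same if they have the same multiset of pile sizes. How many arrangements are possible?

8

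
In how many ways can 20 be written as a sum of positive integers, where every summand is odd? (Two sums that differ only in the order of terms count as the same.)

A partial list (first 12 by largest part):
19,1
17,3
17,1,1,1
15,5
15,3,1,1
15,1,1,1,1,1
13,7
13,5,1,1
13,3,3,1
13,3,1,1,1,1
13,1,1,1,1,1,1,1
11,9
…and 52 more, for 64 total.

64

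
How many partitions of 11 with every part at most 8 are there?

A partial list (first 12 by largest part):
8 + 3
8 + 2 + 1
8 + 1 + 1 + 1
7 + 4
7 + 3 + 1
7 + 2 + 2
7 + 2 + 1 + 1
7 + 1 + 1 + 1 + 1
6 + 5
6 + 4 + 1
6 + 3 + 2
6 + 3 + 1 + 1
…and 40 more, for 52 total.

52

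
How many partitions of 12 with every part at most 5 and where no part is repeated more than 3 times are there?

24

Enumerating:
5,5,2
5,5,1,1
5,4,3
5,4,2,1
5,4,1,1,1
5,3,3,1
5,3,2,2
5,3,2,1,1
5,2,2,2,1
5,2,2,1,1,1
4,4,4
4,4,3,1
4,4,2,2
4,4,2,1,1
4,3,3,2
4,3,3,1,1
4,3,2,2,1
4,3,2,1,1,1
4,2,2,2,1,1
3,3,3,2,1
3,3,3,1,1,1
3,3,2,2,2
3,3,2,2,1,1
3,2,2,2,1,1,1
Counting gives 24.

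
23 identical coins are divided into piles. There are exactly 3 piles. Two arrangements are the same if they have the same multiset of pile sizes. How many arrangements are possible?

A partial list (first 12 by largest part):
21+1+1
20+2+1
19+3+1
19+2+2
18+4+1
18+3+2
17+5+1
17+4+2
17+3+3
16+6+1
16+5+2
16+4+3
…and 32 more, for 44 total.

44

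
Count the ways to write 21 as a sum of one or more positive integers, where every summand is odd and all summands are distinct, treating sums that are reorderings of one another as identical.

Enumerating:
21
1+3+17
1+5+15
1+7+13
3+5+13
1+9+11
3+7+11
5+7+9
That's 8 in total.

8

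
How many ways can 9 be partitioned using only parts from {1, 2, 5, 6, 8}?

They are:
8+1
6+2+1
6+1+1+1
5+2+2
5+2+1+1
5+1+1+1+1
2+2+2+2+1
2+2+2+1+1+1
2+2+1+1+1+1+1
2+1+1+1+1+1+1+1
1+1+1+1+1+1+1+1+1

11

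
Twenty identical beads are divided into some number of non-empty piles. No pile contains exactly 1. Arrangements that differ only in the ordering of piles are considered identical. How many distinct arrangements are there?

137

Enumerating by decreasing first part gives 137 partitions in all.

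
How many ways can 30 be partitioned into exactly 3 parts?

75

A full systematic count gives 75.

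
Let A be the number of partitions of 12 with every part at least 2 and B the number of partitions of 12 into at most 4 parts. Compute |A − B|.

Partitions of 12 with every part at least 2: 21.
Partitions of 12 into at most 4 parts: 34.
|21 − 34| = 13.

13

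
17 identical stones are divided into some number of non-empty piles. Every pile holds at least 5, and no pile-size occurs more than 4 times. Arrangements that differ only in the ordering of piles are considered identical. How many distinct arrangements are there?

They are:
17
12 + 5
11 + 6
10 + 7
9 + 8
7 + 5 + 5
6 + 6 + 5
Counting gives 7.

7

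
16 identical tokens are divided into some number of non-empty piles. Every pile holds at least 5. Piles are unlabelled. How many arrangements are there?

6

Enumerating:
16
11+5
10+6
9+7
8+8
6+5+5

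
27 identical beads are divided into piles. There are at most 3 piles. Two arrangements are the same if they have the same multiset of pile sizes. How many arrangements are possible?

There are 75 such partitions.

75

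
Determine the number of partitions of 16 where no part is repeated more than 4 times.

There are 164 such partitions.

164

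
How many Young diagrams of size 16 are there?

Direct enumeration gives 231 partitions.

231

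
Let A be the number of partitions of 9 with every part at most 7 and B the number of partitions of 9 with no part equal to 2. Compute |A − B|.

13

Partitions of 9 with every part at most 7: 28.
Partitions of 9 with no part equal to 2: 15.
|28 − 15| = 13.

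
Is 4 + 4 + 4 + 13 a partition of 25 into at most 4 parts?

The parts sum to 25, and the condition 'there are at most 4 summands' holds.

Yes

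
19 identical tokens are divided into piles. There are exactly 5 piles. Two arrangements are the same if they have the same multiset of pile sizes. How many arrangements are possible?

70

A partial list (first 12 by largest part):
15 + 1 + 1 + 1 + 1
14 + 2 + 1 + 1 + 1
13 + 3 + 1 + 1 + 1
13 + 2 + 2 + 1 + 1
12 + 4 + 1 + 1 + 1
12 + 3 + 2 + 1 + 1
12 + 2 + 2 + 2 + 1
11 + 5 + 1 + 1 + 1
11 + 4 + 2 + 1 + 1
11 + 3 + 3 + 1 + 1
11 + 3 + 2 + 2 + 1
11 + 2 + 2 + 2 + 2
…and 58 more, for 70 total.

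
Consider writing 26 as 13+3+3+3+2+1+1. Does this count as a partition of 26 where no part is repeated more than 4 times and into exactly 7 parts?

Yes

The parts sum to 26, and the condition 'no summand is used more than 4 times' holds; the condition 'there are exactly 7 summands' holds.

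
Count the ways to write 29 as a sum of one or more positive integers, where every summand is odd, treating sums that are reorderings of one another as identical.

256

Counting exhaustively, 256 partitions satisfy the conditions.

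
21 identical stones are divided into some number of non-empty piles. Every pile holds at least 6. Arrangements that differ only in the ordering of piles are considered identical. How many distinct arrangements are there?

Enumerating:
21
6+15
7+14
8+13
9+12
10+11
6+6+9
6+7+8
7+7+7
That's 9 in total.

9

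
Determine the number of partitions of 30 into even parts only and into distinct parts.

27

There are too many to list fully; the first 12 (by largest part) are:
30
28, 2
26, 4
24, 6
24, 4, 2
22, 8
22, 6, 2
20, 10
20, 8, 2
20, 6, 4
18, 12
18, 10, 2
…and 15 more, for 27 total.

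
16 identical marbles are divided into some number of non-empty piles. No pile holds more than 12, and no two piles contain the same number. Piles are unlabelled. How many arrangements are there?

There are too many to list fully; the first 12 (by largest part) are:
12, 4
12, 3, 1
11, 5
11, 4, 1
11, 3, 2
10, 6
10, 5, 1
10, 4, 2
10, 3, 2, 1
9, 7
9, 6, 1
9, 5, 2
…and 15 more, for 27 total.

27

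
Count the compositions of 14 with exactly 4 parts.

Equivalently, choose which 3 of the 13 gaps become plus signs: C(13,3) = 286.

286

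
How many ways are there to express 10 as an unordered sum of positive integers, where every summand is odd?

10

They are:
1+9
3+7
1+1+1+7
5+5
1+1+3+5
1+1+1+1+1+5
1+3+3+3
1+1+1+1+3+3
1+1+1+1+1+1+1+3
1+1+1+1+1+1+1+1+1+1
That's 10 in total.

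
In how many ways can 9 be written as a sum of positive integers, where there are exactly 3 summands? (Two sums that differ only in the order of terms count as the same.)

They are:
1 + 1 + 7
1 + 2 + 6
1 + 3 + 5
2 + 2 + 5
1 + 4 + 4
2 + 3 + 4
3 + 3 + 3
Counting gives 7.

7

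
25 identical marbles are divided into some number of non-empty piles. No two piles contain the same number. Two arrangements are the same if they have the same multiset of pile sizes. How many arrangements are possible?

Direct enumeration gives 142 partitions.

142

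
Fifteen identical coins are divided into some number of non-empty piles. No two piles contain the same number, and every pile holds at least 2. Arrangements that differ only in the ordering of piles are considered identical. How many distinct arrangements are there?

15

Enumerating:
15
13+2
12+3
11+4
10+5
10+3+2
9+6
9+4+2
8+7
8+5+2
8+4+3
7+6+2
7+5+3
6+5+4
6+4+3+2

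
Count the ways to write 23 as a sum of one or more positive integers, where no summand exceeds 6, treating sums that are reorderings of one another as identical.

454

Enumerating by decreasing first part gives 454 partitions in all.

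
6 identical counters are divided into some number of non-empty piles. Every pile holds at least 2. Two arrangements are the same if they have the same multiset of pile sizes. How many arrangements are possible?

Enumerating:
6
4 + 2
3 + 3
2 + 2 + 2

4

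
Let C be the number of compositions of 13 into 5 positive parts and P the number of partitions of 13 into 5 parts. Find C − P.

477

Ordered (compositions into 5 parts): C(12,4) = 495.
Unordered (partitions into 5 parts): 18.
Difference: 495 − 18 = 477.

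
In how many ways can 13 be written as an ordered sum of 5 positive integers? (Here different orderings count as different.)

Equivalently, choose which 4 of the 12 gaps become plus signs: C(12,4) = 495.

495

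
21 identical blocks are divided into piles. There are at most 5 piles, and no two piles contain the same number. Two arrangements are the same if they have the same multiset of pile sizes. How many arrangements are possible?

Direct enumeration gives 75 partitions.

75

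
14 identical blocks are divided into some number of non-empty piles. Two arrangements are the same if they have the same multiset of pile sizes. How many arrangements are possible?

135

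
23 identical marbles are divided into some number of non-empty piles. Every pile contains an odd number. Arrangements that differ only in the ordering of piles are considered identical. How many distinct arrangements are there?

104

Counting exhaustively, 104 partitions satisfy the conditions.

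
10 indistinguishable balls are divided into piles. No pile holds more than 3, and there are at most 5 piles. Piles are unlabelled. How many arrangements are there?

5

They are:
3,3,3,1
3,3,2,2
3,3,2,1,1
3,2,2,2,1
2,2,2,2,2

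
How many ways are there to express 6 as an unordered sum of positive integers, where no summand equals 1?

4

Enumerating:
6
4, 2
3, 3
2, 2, 2
Counting gives 4.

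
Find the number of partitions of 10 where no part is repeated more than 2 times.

22

Enumerating:
10
1 + 9
2 + 8
1 + 1 + 8
3 + 7
1 + 2 + 7
4 + 6
1 + 3 + 6
2 + 2 + 6
1 + 1 + 2 + 6
5 + 5
1 + 4 + 5
2 + 3 + 5
1 + 1 + 3 + 5
1 + 2 + 2 + 5
2 + 4 + 4
1 + 1 + 4 + 4
3 + 3 + 4
1 + 2 + 3 + 4
1 + 1 + 2 + 2 + 4
2 + 2 + 3 + 3
1 + 1 + 2 + 3 + 3
That's 22 in total.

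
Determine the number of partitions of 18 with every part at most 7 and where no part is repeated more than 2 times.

55

A partial list (first 12 by largest part):
4 + 7 + 7
1 + 3 + 7 + 7
2 + 2 + 7 + 7
1 + 1 + 2 + 7 + 7
5 + 6 + 7
1 + 4 + 6 + 7
2 + 3 + 6 + 7
1 + 1 + 3 + 6 + 7
1 + 2 + 2 + 6 + 7
1 + 5 + 5 + 7
2 + 4 + 5 + 7
1 + 1 + 4 + 5 + 7
…and 43 more, for 55 total.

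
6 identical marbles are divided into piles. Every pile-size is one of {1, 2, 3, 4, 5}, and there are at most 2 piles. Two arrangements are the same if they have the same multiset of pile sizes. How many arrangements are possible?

3

Listing the qualifying partitions of 6:
5, 1
4, 2
3, 3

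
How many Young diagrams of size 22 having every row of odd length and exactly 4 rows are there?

18

Listing the qualifying partitions of 22:
19 + 1 + 1 + 1
17 + 3 + 1 + 1
15 + 5 + 1 + 1
15 + 3 + 3 + 1
13 + 7 + 1 + 1
13 + 5 + 3 + 1
13 + 3 + 3 + 3
11 + 9 + 1 + 1
11 + 7 + 3 + 1
11 + 5 + 5 + 1
11 + 5 + 3 + 3
9 + 9 + 3 + 1
9 + 7 + 5 + 1
9 + 7 + 3 + 3
9 + 5 + 5 + 3
7 + 7 + 7 + 1
7 + 7 + 5 + 3
7 + 5 + 5 + 5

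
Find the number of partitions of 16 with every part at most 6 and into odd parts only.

14

They are:
5+5+5+1
5+5+3+3
5+5+3+1+1+1
5+5+1+1+1+1+1+1
5+3+3+3+1+1
5+3+3+1+1+1+1+1
5+3+1+1+1+1+1+1+1+1
5+1+1+1+1+1+1+1+1+1+1+1
3+3+3+3+3+1
3+3+3+3+1+1+1+1
3+3+3+1+1+1+1+1+1+1
3+3+1+1+1+1+1+1+1+1+1+1
3+1+1+1+1+1+1+1+1+1+1+1+1+1
1+1+1+1+1+1+1+1+1+1+1+1+1+1+1+1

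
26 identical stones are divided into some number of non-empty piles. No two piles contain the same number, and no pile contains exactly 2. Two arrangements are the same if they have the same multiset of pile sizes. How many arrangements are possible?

95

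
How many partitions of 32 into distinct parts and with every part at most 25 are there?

A full systematic count gives 376.

376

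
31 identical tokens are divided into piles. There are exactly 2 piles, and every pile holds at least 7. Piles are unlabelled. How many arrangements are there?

Enumerating:
24,7
23,8
22,9
21,10
20,11
19,12
18,13
17,14
16,15

9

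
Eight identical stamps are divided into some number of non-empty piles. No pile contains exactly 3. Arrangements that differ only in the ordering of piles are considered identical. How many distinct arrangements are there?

15

The partitions of 8 that satisfy the conditions:
8
7, 1
6, 2
6, 1, 1
5, 2, 1
5, 1, 1, 1
4, 4
4, 2, 2
4, 2, 1, 1
4, 1, 1, 1, 1
2, 2, 2, 2
2, 2, 2, 1, 1
2, 2, 1, 1, 1, 1
2, 1, 1, 1, 1, 1, 1
1, 1, 1, 1, 1, 1, 1, 1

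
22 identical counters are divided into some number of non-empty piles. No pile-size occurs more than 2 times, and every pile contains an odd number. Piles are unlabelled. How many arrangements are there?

Enumerating:
1, 21
3, 19
5, 17
1, 1, 3, 17
7, 15
1, 1, 5, 15
1, 3, 3, 15
9, 13
1, 1, 7, 13
1, 3, 5, 13
11, 11
1, 1, 9, 11
1, 3, 7, 11
1, 5, 5, 11
3, 3, 5, 11
1, 3, 9, 9
1, 5, 7, 9
3, 3, 7, 9
3, 5, 5, 9
1, 1, 3, 3, 5, 9
3, 5, 7, 7
1, 1, 3, 3, 7, 7
1, 1, 3, 5, 5, 7

23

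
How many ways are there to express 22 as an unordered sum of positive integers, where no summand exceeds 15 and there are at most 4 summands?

113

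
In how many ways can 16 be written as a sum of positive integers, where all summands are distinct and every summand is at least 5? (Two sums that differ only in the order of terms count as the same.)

4

They are:
16
11,5
10,6
9,7
That's 4 in total.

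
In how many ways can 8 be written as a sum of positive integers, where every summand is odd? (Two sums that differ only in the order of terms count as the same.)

6

Enumerating:
7,1
5,3
5,1,1,1
3,3,1,1
3,1,1,1,1,1
1,1,1,1,1,1,1,1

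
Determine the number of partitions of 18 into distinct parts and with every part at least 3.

15

Enumerating:
18
15,3
14,4
13,5
12,6
11,7
11,4,3
10,8
10,5,3
9,6,3
9,5,4
8,7,3
8,6,4
7,6,5
6,5,4,3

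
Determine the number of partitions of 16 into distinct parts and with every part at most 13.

29

There are too many to list fully; the first 12 (by largest part) are:
13+3
13+2+1
12+4
12+3+1
11+5
11+4+1
11+3+2
10+6
10+5+1
10+4+2
10+3+2+1
9+7
…and 17 more, for 29 total.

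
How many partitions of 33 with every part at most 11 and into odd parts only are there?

252

Counting exhaustively, 252 partitions satisfy the conditions.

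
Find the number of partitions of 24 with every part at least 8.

The partitions of 24 that satisfy the conditions:
24
16, 8
15, 9
14, 10
13, 11
12, 12
8, 8, 8
Counting gives 7.

7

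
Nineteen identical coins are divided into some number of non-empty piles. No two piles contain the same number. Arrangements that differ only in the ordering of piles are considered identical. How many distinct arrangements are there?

A partial list (first 12 by largest part):
19
18+1
17+2
16+3
16+2+1
15+4
15+3+1
14+5
14+4+1
14+3+2
13+6
13+5+1
…and 42 more, for 54 total.

54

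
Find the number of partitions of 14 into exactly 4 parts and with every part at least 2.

Enumerating:
8,2,2,2
7,3,2,2
6,4,2,2
6,3,3,2
5,5,2,2
5,4,3,2
5,3,3,3
4,4,4,2
4,4,3,3
That's 9 in total.

9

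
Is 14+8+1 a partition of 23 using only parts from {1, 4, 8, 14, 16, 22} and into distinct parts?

The parts sum to 23, and the condition 'each summand belongs to {1, 4, 8, 14, 16, 22}' holds; the condition 'all summands are distinct' holds.

Yes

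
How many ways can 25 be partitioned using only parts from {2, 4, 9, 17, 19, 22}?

10

The partitions of 25 that satisfy the conditions:
19, 4, 2
19, 2, 2, 2
17, 4, 4
17, 4, 2, 2
17, 2, 2, 2, 2
9, 4, 4, 4, 4
9, 4, 4, 4, 2, 2
9, 4, 4, 2, 2, 2, 2
9, 4, 2, 2, 2, 2, 2, 2
9, 2, 2, 2, 2, 2, 2, 2, 2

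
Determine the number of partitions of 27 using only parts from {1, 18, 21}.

The partitions of 27 that satisfy the conditions:
21, 1, 1, 1, 1, 1, 1
18, 1, 1, 1, 1, 1, 1, 1, 1, 1
1, 1, 1, 1, 1, 1, 1, 1, 1, 1, 1, 1, 1, 1, 1, 1, 1, 1, 1, 1, 1, 1, 1, 1, 1, 1, 1

3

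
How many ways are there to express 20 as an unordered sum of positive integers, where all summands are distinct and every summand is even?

The partitions of 20 that satisfy the conditions:
20
2+18
4+16
6+14
2+4+14
8+12
2+6+12
2+8+10
4+6+10
2+4+6+8
Counting gives 10.

10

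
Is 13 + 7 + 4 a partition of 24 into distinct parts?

Yes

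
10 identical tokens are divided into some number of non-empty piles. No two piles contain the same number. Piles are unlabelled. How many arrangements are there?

The partitions of 10 that satisfy the conditions:
10
9+1
8+2
7+3
7+2+1
6+4
6+3+1
5+4+1
5+3+2
4+3+2+1

10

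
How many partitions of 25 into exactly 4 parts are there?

120

There are 120 such partitions.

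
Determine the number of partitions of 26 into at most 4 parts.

206

There are 206 such partitions.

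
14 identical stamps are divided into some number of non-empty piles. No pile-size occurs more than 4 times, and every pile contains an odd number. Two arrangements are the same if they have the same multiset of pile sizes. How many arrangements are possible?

14

The partitions of 14 that satisfy the conditions:
13,1
11,3
11,1,1,1
9,5
9,3,1,1
7,7
7,5,1,1
7,3,3,1
7,3,1,1,1,1
5,5,3,1
5,5,1,1,1,1
5,3,3,3
5,3,3,1,1,1
3,3,3,3,1,1
Counting gives 14.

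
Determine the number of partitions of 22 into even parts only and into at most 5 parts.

37

A partial list (first 12 by largest part):
22
2 + 20
4 + 18
2 + 2 + 18
6 + 16
2 + 4 + 16
2 + 2 + 2 + 16
8 + 14
2 + 6 + 14
4 + 4 + 14
2 + 2 + 4 + 14
2 + 2 + 2 + 2 + 14
…and 25 more, for 37 total.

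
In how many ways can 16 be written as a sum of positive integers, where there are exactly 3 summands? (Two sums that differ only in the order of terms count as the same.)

21

Enumerating:
1+1+14
1+2+13
1+3+12
2+2+12
1+4+11
2+3+11
1+5+10
2+4+10
3+3+10
1+6+9
2+5+9
3+4+9
1+7+8
2+6+8
3+5+8
4+4+8
2+7+7
3+6+7
4+5+7
4+6+6
5+5+6
Counting gives 21.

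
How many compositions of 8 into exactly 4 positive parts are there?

35

Equivalently, choose which 3 of the 7 gaps become plus signs: C(7,3) = 35.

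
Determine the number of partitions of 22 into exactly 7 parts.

131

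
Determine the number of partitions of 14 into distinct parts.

Listing the qualifying partitions of 14:
14
1,13
2,12
3,11
1,2,11
4,10
1,3,10
5,9
1,4,9
2,3,9
6,8
1,5,8
2,4,8
1,2,3,8
1,6,7
2,5,7
3,4,7
1,2,4,7
3,5,6
1,2,5,6
1,3,4,6
2,3,4,5

22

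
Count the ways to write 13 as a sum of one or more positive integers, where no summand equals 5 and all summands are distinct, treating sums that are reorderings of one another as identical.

Listing the qualifying partitions of 13:
13
1,12
2,11
3,10
1,2,10
4,9
1,3,9
1,4,8
2,3,8
6,7
2,4,7
1,2,3,7
3,4,6
1,2,4,6
That's 14 in total.

14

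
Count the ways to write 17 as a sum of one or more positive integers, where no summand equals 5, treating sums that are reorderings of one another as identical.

220

Counting exhaustively, 220 partitions satisfy the conditions.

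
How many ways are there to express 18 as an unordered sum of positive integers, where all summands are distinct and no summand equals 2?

27

A partial list (first 12 by largest part):
18
17,1
15,3
14,4
14,3,1
13,5
13,4,1
12,6
12,5,1
11,7
11,6,1
11,4,3
…and 15 more, for 27 total.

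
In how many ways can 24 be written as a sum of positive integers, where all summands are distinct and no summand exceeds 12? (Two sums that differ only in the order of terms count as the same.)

There are too many to list fully; the first 12 (by largest part) are:
1 + 11 + 12
2 + 10 + 12
3 + 9 + 12
1 + 2 + 9 + 12
4 + 8 + 12
1 + 3 + 8 + 12
5 + 7 + 12
1 + 4 + 7 + 12
2 + 3 + 7 + 12
1 + 5 + 6 + 12
2 + 4 + 6 + 12
1 + 2 + 3 + 6 + 12
…and 55 more, for 67 total.

67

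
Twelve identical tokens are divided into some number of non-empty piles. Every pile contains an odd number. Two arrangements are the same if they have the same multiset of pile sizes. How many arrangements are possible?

15

They are:
11+1
9+3
9+1+1+1
7+5
7+3+1+1
7+1+1+1+1+1
5+5+1+1
5+3+3+1
5+3+1+1+1+1
5+1+1+1+1+1+1+1
3+3+3+3
3+3+3+1+1+1
3+3+1+1+1+1+1+1
3+1+1+1+1+1+1+1+1+1
1+1+1+1+1+1+1+1+1+1+1+1
Counting gives 15.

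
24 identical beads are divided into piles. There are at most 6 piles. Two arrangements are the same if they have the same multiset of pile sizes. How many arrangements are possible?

A full systematic count gives 532.

532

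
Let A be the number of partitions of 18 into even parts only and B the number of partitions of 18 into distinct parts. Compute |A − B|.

Partitions of 18 into even parts only: 30.
Partitions of 18 into distinct parts: 46.
|30 − 46| = 16.

16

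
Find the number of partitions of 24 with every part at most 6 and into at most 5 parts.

10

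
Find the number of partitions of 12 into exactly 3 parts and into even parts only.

3

Listing the qualifying partitions of 12:
8, 2, 2
6, 4, 2
4, 4, 4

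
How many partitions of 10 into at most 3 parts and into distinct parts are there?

9

The partitions of 10 that satisfy the conditions:
10
1+9
2+8
3+7
1+2+7
4+6
1+3+6
1+4+5
2+3+5
That's 9 in total.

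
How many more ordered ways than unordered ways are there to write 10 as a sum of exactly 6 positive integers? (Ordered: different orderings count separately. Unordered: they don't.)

Ordered (compositions into 6 parts): C(9,5) = 126.
Partitions of 10 into exactly 6 parts: 5.
Difference: 126 − 5 = 121.

121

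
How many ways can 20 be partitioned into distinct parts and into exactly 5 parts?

7

Listing the qualifying partitions of 20:
1 + 2 + 3 + 4 + 10
1 + 2 + 3 + 5 + 9
1 + 2 + 3 + 6 + 8
1 + 2 + 4 + 5 + 8
1 + 2 + 4 + 6 + 7
1 + 3 + 4 + 5 + 7
2 + 3 + 4 + 5 + 6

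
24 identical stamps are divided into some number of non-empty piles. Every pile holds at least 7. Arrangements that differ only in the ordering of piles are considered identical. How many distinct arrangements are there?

10

Enumerating:
24
17, 7
16, 8
15, 9
14, 10
13, 11
12, 12
10, 7, 7
9, 8, 7
8, 8, 8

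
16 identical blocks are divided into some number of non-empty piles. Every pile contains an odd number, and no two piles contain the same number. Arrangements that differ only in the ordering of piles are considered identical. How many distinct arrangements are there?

The partitions of 16 that satisfy the conditions:
15+1
13+3
11+5
9+7
7+5+3+1
Counting gives 5.

5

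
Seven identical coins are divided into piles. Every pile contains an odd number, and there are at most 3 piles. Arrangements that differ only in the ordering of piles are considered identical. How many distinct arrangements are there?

The partitions of 7 that satisfy the conditions:
7
1,1,5
1,3,3
Counting gives 3.

3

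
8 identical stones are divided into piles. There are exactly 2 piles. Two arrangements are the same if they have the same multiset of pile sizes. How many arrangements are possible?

4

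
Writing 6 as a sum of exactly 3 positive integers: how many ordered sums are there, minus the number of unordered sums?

Ordered (compositions into 3 parts): C(5,2) = 10.
Unordered (partitions into 3 parts): 3.
Difference: 10 − 3 = 7.

7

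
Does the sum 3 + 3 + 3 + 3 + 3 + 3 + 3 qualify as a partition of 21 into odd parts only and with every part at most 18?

Yes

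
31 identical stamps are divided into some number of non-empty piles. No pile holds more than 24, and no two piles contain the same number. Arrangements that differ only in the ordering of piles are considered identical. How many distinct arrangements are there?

Systematic enumeration (by largest part, then next-largest, …) yields 326.

326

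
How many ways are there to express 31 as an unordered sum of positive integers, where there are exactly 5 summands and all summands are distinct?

Counting exhaustively, 101 partitions satisfy the conditions.

101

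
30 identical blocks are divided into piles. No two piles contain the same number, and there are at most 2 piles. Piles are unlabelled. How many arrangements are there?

They are:
30
29, 1
28, 2
27, 3
26, 4
25, 5
24, 6
23, 7
22, 8
21, 9
20, 10
19, 11
18, 12
17, 13
16, 14
Counting gives 15.

15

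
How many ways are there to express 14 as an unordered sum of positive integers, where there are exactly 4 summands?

23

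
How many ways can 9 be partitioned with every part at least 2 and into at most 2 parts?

4

The partitions of 9 that satisfy the conditions:
9
7 + 2
6 + 3
5 + 4
Counting gives 4.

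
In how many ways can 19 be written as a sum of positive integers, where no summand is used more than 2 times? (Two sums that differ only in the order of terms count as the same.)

163

There are 163 such partitions.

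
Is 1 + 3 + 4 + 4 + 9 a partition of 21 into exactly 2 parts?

No

The parts sum to 21, and the condition 'there are exactly 2 summands' is violated.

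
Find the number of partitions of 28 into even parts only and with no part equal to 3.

There are 135 such partitions.

135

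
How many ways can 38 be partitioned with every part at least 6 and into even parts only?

A partial list (first 12 by largest part):
38
6 + 32
8 + 30
10 + 28
12 + 26
6 + 6 + 26
14 + 24
6 + 8 + 24
16 + 22
6 + 10 + 22
8 + 8 + 22
18 + 20
…and 27 more, for 39 total.

39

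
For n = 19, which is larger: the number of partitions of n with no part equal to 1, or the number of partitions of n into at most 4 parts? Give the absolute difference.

Partitions of 19 with no part equal to 1: 105.
Partitions of 19 into at most 4 parts: 94.
|105 − 94| = 11.

11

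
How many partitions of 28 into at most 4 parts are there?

249

Enumerating by decreasing first part gives 249 partitions in all.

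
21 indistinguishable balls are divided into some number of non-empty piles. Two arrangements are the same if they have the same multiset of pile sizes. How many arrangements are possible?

792

Counting exhaustively, 792 partitions satisfy the conditions.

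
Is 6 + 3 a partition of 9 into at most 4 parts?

Yes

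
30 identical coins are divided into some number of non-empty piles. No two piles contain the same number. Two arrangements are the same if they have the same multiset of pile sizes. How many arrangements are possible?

Counting exhaustively, 296 partitions satisfy the conditions.

296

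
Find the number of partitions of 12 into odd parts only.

15

Listing the qualifying partitions of 12:
1, 11
3, 9
1, 1, 1, 9
5, 7
1, 1, 3, 7
1, 1, 1, 1, 1, 7
1, 1, 5, 5
1, 3, 3, 5
1, 1, 1, 1, 3, 5
1, 1, 1, 1, 1, 1, 1, 5
3, 3, 3, 3
1, 1, 1, 3, 3, 3
1, 1, 1, 1, 1, 1, 3, 3
1, 1, 1, 1, 1, 1, 1, 1, 1, 3
1, 1, 1, 1, 1, 1, 1, 1, 1, 1, 1, 1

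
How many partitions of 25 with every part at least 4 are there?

57

A partial list (first 12 by largest part):
25
4 + 21
5 + 20
6 + 19
7 + 18
8 + 17
4 + 4 + 17
9 + 16
4 + 5 + 16
10 + 15
4 + 6 + 15
5 + 5 + 15
…and 45 more, for 57 total.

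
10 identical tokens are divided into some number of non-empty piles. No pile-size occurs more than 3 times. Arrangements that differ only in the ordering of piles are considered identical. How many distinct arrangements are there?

29

A partial list (first 12 by largest part):
10
9+1
8+2
8+1+1
7+3
7+2+1
7+1+1+1
6+4
6+3+1
6+2+2
6+2+1+1
5+5
…and 17 more, for 29 total.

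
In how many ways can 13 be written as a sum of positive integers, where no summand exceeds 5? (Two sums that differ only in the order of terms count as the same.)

57

There are too many to list fully; the first 12 (by largest part) are:
5, 5, 3
5, 5, 2, 1
5, 5, 1, 1, 1
5, 4, 4
5, 4, 3, 1
5, 4, 2, 2
5, 4, 2, 1, 1
5, 4, 1, 1, 1, 1
5, 3, 3, 2
5, 3, 3, 1, 1
5, 3, 2, 2, 1
5, 3, 2, 1, 1, 1
…and 45 more, for 57 total.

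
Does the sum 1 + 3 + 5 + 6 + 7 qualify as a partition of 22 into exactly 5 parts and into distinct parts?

The parts sum to 22, and the condition 'there are exactly 5 summands' holds; the condition 'all summands are distinct' holds.

Yes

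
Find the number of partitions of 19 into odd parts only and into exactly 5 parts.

Enumerating:
15+1+1+1+1
13+3+1+1+1
11+5+1+1+1
11+3+3+1+1
9+7+1+1+1
9+5+3+1+1
9+3+3+3+1
7+7+3+1+1
7+5+5+1+1
7+5+3+3+1
7+3+3+3+3
5+5+5+3+1
5+5+3+3+3

13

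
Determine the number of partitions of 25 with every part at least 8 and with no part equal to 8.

Listing the qualifying partitions of 25:
25
9, 16
10, 15
11, 14
12, 13

5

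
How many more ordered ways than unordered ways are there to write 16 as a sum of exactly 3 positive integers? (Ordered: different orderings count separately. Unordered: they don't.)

84

Ordered (compositions into 3 parts): C(15,2) = 105.
Unordered (partitions into 3 parts): 21.
Difference: 105 − 21 = 84.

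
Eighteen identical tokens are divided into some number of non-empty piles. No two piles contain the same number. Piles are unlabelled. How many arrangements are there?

46

There are too many to list fully; the first 12 (by largest part) are:
18
1,17
2,16
3,15
1,2,15
4,14
1,3,14
5,13
1,4,13
2,3,13
6,12
1,5,12
…and 34 more, for 46 total.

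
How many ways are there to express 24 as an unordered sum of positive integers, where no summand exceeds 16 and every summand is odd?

111

There are 111 such partitions.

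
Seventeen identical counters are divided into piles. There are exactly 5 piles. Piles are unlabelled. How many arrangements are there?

47

A partial list (first 12 by largest part):
13,1,1,1,1
12,2,1,1,1
11,3,1,1,1
11,2,2,1,1
10,4,1,1,1
10,3,2,1,1
10,2,2,2,1
9,5,1,1,1
9,4,2,1,1
9,3,3,1,1
9,3,2,2,1
9,2,2,2,2
…and 35 more, for 47 total.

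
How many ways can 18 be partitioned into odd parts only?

A partial list (first 12 by largest part):
17, 1
15, 3
15, 1, 1, 1
13, 5
13, 3, 1, 1
13, 1, 1, 1, 1, 1
11, 7
11, 5, 1, 1
11, 3, 3, 1
11, 3, 1, 1, 1, 1
11, 1, 1, 1, 1, 1, 1, 1
9, 9
…and 34 more, for 46 total.

46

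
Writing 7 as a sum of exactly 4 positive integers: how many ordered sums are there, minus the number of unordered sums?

17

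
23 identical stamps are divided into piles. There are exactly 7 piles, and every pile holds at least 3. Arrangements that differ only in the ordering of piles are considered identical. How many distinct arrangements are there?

2

The partitions of 23 that satisfy the conditions:
5 + 3 + 3 + 3 + 3 + 3 + 3
4 + 4 + 3 + 3 + 3 + 3 + 3
That's 2 in total.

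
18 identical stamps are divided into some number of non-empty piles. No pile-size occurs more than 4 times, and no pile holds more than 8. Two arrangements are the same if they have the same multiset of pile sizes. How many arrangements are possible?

177

Direct enumeration gives 177 partitions.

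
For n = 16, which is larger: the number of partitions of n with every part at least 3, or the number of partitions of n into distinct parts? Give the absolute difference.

Partitions of 16 with every part at least 3: 21.
Partitions of 16 into distinct parts: 32.
|21 − 32| = 11.

11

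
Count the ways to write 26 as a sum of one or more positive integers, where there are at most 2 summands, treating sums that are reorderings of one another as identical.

Enumerating:
26
25,1
24,2
23,3
22,4
21,5
20,6
19,7
18,8
17,9
16,10
15,11
14,12
13,13
That's 14 in total.

14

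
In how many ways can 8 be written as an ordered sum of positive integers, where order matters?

128

There are 7 gaps and each independently is a cut or not, giving 2^7 = 128.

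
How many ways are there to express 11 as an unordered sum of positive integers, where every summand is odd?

12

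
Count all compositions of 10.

There are 9 gaps and each independently is a cut or not, giving 2^9 = 512.

512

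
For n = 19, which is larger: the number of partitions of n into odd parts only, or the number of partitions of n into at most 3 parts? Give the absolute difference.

14

Partitions of 19 into odd parts only: 54.
Partitions of 19 into at most 3 parts: 40.
|54 − 40| = 14.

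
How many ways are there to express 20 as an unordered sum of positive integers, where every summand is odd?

64

There are too many to list fully; the first 12 (by largest part) are:
19,1
17,3
17,1,1,1
15,5
15,3,1,1
15,1,1,1,1,1
13,7
13,5,1,1
13,3,3,1
13,3,1,1,1,1
13,1,1,1,1,1,1,1
11,9
…and 52 more, for 64 total.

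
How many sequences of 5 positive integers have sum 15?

Place 4 bars in the 14 internal gaps of a row of 15 dots: C(14,4) = 1001.

1001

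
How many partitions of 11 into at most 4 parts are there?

A partial list (first 12 by largest part):
11
10, 1
9, 2
9, 1, 1
8, 3
8, 2, 1
8, 1, 1, 1
7, 4
7, 3, 1
7, 2, 2
7, 2, 1, 1
6, 5
…and 15 more, for 27 total.

27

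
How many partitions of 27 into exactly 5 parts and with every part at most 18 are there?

243

A full systematic count gives 243.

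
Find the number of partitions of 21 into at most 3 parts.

48

There are too many to list fully; the first 12 (by largest part) are:
21
20 + 1
19 + 2
19 + 1 + 1
18 + 3
18 + 2 + 1
17 + 4
17 + 3 + 1
17 + 2 + 2
16 + 5
16 + 4 + 1
16 + 3 + 2
…and 36 more, for 48 total.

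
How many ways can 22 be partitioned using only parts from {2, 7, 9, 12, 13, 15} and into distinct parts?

Enumerating:
15, 7
13, 9
13, 7, 2
Counting gives 3.

3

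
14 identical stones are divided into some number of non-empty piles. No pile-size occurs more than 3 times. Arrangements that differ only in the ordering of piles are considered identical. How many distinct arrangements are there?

82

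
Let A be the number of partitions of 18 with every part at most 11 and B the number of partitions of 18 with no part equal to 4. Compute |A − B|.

Partitions of 18 with every part at most 11: 355.
Partitions of 18 with no part equal to 4: 250.
|355 − 250| = 105.

105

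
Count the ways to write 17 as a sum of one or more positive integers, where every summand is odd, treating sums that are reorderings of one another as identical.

There are too many to list fully; the first 12 (by largest part) are:
17
15 + 1 + 1
13 + 3 + 1
13 + 1 + 1 + 1 + 1
11 + 5 + 1
11 + 3 + 3
11 + 3 + 1 + 1 + 1
11 + 1 + 1 + 1 + 1 + 1 + 1
9 + 7 + 1
9 + 5 + 3
9 + 5 + 1 + 1 + 1
9 + 3 + 3 + 1 + 1
…and 26 more, for 38 total.

38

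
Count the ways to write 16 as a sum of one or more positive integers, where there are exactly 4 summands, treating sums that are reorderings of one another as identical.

There are too many to list fully; the first 12 (by largest part) are:
13, 1, 1, 1
12, 2, 1, 1
11, 3, 1, 1
11, 2, 2, 1
10, 4, 1, 1
10, 3, 2, 1
10, 2, 2, 2
9, 5, 1, 1
9, 4, 2, 1
9, 3, 3, 1
9, 3, 2, 2
8, 6, 1, 1
…and 22 more, for 34 total.

34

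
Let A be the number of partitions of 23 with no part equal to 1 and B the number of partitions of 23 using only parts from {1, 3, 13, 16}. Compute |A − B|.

238

Partitions of 23 with no part equal to 1: 253.
Partitions of 23 using only parts from {1, 3, 13, 16}: 15.
|253 − 15| = 238.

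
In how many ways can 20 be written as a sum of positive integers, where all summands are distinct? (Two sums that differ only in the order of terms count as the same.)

A partial list (first 12 by largest part):
20
19 + 1
18 + 2
17 + 3
17 + 2 + 1
16 + 4
16 + 3 + 1
15 + 5
15 + 4 + 1
15 + 3 + 2
14 + 6
14 + 5 + 1
…and 52 more, for 64 total.

64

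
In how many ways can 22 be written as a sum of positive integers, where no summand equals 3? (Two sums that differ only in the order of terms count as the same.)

512

Counting exhaustively, 512 partitions satisfy the conditions.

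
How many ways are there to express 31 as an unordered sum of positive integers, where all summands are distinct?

340

A full systematic count gives 340.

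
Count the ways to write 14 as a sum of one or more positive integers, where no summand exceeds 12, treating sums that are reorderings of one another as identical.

133

Systematic enumeration (by largest part, then next-largest, …) yields 133.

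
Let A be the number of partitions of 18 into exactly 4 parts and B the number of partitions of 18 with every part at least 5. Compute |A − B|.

38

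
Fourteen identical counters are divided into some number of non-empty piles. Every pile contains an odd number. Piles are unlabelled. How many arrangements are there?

Listing the qualifying partitions of 14:
13 + 1
11 + 3
11 + 1 + 1 + 1
9 + 5
9 + 3 + 1 + 1
9 + 1 + 1 + 1 + 1 + 1
7 + 7
7 + 5 + 1 + 1
7 + 3 + 3 + 1
7 + 3 + 1 + 1 + 1 + 1
7 + 1 + 1 + 1 + 1 + 1 + 1 + 1
5 + 5 + 3 + 1
5 + 5 + 1 + 1 + 1 + 1
5 + 3 + 3 + 3
5 + 3 + 3 + 1 + 1 + 1
5 + 3 + 1 + 1 + 1 + 1 + 1 + 1
5 + 1 + 1 + 1 + 1 + 1 + 1 + 1 + 1 + 1
3 + 3 + 3 + 3 + 1 + 1
3 + 3 + 3 + 1 + 1 + 1 + 1 + 1
3 + 3 + 1 + 1 + 1 + 1 + 1 + 1 + 1 + 1
3 + 1 + 1 + 1 + 1 + 1 + 1 + 1 + 1 + 1 + 1 + 1
1 + 1 + 1 + 1 + 1 + 1 + 1 + 1 + 1 + 1 + 1 + 1 + 1 + 1

22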